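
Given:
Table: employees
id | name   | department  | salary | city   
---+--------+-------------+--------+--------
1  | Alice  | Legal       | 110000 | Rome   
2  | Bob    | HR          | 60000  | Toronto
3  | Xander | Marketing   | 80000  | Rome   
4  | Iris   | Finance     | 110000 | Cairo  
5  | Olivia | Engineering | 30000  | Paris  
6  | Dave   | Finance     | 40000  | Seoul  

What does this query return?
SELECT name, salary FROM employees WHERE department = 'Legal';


Filtering: department = 'Legal'
Matching rows: 1

1 rows:
Alice, 110000


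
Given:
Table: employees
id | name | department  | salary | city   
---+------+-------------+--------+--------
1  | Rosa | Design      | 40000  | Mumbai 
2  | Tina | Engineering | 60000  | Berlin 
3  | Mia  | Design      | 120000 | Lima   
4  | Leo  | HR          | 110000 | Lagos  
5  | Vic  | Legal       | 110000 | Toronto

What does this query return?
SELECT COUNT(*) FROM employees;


COUNT(*) counts all rows

5


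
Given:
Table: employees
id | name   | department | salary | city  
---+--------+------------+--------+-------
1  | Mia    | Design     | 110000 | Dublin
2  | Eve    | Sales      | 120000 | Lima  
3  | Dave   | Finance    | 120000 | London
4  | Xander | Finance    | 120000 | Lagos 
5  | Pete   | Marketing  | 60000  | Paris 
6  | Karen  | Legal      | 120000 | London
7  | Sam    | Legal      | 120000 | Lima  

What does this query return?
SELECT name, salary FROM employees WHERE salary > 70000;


Filtering: salary > 70000
Matching: 6 rows

6 rows:
Mia, 110000
Eve, 120000
Dave, 120000
Xander, 120000
Karen, 120000
Sam, 120000


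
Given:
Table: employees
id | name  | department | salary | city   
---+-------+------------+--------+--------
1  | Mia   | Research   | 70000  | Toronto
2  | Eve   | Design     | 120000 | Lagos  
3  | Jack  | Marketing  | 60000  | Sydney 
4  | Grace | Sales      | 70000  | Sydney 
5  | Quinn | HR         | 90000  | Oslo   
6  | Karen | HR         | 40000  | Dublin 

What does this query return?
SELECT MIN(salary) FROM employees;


Salaries: 70000, 120000, 60000, 70000, 90000, 40000
MIN = 40000

40000


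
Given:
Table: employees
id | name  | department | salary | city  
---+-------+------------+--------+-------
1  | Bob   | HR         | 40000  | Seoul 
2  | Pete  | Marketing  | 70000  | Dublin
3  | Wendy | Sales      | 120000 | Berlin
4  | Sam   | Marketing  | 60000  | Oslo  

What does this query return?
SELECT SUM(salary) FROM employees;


SUM(salary) = 40000 + 70000 + 120000 + 60000 = 290000

290000


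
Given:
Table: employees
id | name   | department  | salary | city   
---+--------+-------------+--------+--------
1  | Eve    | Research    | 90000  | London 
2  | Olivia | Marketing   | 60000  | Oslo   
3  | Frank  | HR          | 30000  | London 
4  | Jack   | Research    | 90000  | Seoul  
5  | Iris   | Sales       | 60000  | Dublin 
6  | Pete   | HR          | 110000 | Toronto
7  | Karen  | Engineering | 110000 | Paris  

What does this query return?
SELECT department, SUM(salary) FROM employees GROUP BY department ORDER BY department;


Summing salary within each department:
  Engineering: 110000 = 110000
  HR: 30000 + 110000 = 140000
  Marketing: 60000 = 60000
  Research: 90000 + 90000 = 180000
  Sales: 60000 = 60000


5 groups:
Engineering, 110000
HR, 140000
Marketing, 60000
Research, 180000
Sales, 60000


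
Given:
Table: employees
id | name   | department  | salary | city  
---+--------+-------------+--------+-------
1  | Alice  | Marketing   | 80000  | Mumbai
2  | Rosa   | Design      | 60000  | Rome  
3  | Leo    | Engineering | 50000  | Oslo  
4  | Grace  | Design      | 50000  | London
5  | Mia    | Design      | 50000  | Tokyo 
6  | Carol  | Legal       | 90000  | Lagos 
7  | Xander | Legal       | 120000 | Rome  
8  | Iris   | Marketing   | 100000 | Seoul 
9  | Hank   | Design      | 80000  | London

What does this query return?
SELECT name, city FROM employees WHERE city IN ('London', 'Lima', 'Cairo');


Filtering: city IN ('London', 'Lima', 'Cairo')
Matching: 2 rows

2 rows:
Grace, London
Hank, London


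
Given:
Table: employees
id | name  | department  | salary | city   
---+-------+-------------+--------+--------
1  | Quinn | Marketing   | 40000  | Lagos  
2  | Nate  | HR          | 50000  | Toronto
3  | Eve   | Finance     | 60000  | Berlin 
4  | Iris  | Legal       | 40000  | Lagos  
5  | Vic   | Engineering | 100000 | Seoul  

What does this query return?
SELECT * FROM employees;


SELECT * returns all 5 rows with all columns

5 rows:
1, Quinn, Marketing, 40000, Lagos
2, Nate, HR, 50000, Toronto
3, Eve, Finance, 60000, Berlin
4, Iris, Legal, 40000, Lagos
5, Vic, Engineering, 100000, Seoul


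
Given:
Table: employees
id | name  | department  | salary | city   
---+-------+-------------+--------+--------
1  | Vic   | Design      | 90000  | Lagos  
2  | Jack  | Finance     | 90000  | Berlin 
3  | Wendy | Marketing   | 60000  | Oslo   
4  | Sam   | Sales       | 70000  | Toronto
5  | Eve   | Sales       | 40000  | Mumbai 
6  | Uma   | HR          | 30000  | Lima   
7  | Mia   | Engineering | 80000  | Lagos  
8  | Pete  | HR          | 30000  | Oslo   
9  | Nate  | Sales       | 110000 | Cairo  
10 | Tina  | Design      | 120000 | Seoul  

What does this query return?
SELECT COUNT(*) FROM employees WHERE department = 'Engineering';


Counting rows where department = 'Engineering'
  Mia -> MATCH


1


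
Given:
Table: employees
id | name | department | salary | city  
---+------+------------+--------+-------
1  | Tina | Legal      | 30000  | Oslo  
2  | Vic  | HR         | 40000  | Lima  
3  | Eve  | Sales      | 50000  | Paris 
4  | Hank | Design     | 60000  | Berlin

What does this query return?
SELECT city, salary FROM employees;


Projecting columns: city, salary

4 rows:
Oslo, 30000
Lima, 40000
Paris, 50000
Berlin, 60000


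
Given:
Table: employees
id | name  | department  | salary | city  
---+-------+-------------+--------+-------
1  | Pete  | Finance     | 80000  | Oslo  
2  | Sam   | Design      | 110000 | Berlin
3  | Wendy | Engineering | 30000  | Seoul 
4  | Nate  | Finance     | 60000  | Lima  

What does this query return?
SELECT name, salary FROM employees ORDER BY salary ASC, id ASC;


Sorting by salary ASC, then id ASC for ties

4 rows:
Wendy, 30000
Nate, 60000
Pete, 80000
Sam, 110000


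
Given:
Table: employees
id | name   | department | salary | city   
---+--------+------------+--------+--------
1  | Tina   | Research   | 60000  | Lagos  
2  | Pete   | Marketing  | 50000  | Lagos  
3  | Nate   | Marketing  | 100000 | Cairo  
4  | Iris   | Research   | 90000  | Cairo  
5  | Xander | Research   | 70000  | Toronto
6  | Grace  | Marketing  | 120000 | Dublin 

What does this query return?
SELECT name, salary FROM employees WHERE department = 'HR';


Filtering: department = 'HR'
Matching rows: 0

Empty result set (0 rows)


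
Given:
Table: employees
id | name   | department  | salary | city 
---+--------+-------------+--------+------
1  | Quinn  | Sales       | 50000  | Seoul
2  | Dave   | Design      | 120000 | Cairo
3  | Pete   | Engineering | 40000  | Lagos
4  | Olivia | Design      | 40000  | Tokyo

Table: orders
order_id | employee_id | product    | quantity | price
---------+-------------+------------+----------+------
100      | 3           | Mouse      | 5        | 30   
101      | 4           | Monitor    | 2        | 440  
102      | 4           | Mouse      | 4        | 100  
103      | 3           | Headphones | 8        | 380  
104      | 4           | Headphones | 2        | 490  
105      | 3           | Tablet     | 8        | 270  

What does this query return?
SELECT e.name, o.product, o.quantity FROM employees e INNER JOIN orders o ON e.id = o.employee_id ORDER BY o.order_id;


Joining employees.id = orders.employee_id:
  employee Pete (id=3) -> order Mouse
  employee Olivia (id=4) -> order Monitor
  employee Olivia (id=4) -> order Mouse
  employee Pete (id=3) -> order Headphones
  employee Olivia (id=4) -> order Headphones
  employee Pete (id=3) -> order Tablet


6 rows:
Pete, Mouse, 5
Olivia, Monitor, 2
Olivia, Mouse, 4
Pete, Headphones, 8
Olivia, Headphones, 2
Pete, Tablet, 8


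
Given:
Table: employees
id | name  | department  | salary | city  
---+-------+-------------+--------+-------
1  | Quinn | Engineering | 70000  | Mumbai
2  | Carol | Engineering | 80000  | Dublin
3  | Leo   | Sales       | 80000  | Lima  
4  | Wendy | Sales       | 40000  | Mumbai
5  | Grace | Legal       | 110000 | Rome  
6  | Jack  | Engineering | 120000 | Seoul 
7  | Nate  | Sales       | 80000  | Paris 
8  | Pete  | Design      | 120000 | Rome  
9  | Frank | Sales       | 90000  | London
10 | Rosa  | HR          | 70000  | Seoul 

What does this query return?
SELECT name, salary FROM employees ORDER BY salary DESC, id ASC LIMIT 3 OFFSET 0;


Sort by salary DESC (id ASC tiebreak), then skip 0 and take 3
Rows 1 through 3

3 rows:
Jack, 120000
Pete, 120000
Grace, 110000


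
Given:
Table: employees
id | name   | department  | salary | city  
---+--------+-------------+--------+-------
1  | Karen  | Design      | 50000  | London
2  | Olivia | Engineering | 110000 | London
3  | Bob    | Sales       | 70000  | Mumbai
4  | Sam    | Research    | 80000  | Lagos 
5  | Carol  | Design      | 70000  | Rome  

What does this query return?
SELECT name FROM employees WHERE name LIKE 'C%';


LIKE 'C%' matches names starting with 'C'
Matching: 1

1 rows:
Carol


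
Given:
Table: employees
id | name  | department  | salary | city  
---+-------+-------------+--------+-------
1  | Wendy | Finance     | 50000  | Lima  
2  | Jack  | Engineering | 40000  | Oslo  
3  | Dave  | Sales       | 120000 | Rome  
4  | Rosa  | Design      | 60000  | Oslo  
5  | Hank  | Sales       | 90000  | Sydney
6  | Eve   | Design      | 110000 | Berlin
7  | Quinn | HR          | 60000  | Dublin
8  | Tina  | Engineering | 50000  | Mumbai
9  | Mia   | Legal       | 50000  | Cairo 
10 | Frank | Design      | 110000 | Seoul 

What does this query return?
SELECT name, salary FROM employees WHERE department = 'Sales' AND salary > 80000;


Filtering: department = 'Sales' AND salary > 80000
Matching: 2 rows

2 rows:
Dave, 120000
Hank, 90000


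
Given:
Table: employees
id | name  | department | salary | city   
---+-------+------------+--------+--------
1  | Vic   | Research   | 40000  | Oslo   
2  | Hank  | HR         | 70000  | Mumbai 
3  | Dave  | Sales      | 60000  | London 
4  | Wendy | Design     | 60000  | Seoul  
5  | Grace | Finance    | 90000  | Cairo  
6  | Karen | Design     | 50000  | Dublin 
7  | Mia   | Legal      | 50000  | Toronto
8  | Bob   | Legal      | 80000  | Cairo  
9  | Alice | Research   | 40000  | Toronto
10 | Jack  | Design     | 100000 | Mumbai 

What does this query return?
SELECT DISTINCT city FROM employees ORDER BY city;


All 'city' values (row order): Oslo, Mumbai, London, Seoul, Cairo, Dublin, Toronto, Cairo, Toronto, Mumbai
Removing duplicates leaves 7 unique value(s).

7 values:
Cairo
Dublin
London
Mumbai
Oslo
Seoul
Toronto


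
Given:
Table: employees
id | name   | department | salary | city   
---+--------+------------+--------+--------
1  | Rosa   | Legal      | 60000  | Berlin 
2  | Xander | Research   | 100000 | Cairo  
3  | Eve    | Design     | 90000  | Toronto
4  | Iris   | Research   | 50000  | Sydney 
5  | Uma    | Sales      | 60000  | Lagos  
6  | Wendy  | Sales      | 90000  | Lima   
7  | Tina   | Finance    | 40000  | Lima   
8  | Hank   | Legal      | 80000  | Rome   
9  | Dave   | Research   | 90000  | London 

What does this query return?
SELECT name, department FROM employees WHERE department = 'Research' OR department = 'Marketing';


Filtering: department = 'Research' OR 'Marketing'
Matching: 3 rows

3 rows:
Xander, Research
Iris, Research
Dave, Research


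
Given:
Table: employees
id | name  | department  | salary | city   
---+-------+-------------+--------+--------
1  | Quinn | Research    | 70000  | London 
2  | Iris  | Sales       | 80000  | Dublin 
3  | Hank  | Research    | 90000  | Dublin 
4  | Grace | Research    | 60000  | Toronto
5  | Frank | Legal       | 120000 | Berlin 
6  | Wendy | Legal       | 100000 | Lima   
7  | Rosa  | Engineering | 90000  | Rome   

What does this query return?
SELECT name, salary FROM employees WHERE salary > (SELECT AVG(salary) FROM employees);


Subquery: AVG(salary) = 87142.86
Filtering: salary > 87142.86
  Hank (90000) -> MATCH
  Frank (120000) -> MATCH
  Wendy (100000) -> MATCH
  Rosa (90000) -> MATCH


4 rows:
Hank, 90000
Frank, 120000
Wendy, 100000
Rosa, 90000


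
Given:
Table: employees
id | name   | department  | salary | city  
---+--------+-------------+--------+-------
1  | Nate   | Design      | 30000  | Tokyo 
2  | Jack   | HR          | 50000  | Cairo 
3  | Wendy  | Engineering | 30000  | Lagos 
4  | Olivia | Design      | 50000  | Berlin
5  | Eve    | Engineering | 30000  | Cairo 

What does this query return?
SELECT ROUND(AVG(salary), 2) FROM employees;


SUM(salary) = 190000
COUNT = 5
ROUND(AVG, 2) = ROUND(190000 / 5, 2) = 38000.0

38000.0


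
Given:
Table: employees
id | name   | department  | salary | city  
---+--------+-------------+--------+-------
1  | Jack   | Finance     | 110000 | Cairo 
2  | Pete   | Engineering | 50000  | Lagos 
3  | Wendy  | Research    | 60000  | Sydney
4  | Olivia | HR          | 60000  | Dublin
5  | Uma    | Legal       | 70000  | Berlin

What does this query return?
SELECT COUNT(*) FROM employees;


COUNT(*) counts all rows

5


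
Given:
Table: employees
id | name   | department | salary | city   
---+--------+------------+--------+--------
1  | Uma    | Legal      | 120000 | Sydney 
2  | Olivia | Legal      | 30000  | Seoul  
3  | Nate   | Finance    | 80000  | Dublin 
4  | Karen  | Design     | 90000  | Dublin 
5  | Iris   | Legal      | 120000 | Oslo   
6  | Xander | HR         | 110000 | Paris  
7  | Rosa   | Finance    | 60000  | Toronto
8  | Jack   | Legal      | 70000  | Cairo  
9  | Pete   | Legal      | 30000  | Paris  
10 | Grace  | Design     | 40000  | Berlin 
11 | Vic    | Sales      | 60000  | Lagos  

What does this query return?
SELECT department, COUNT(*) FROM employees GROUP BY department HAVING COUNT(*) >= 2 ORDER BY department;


Groups with count >= 2:
  Design: 2 -> PASS
  Finance: 2 -> PASS
  Legal: 5 -> PASS
  HR: 1 -> filtered out
  Sales: 1 -> filtered out


3 groups:
Design, 2
Finance, 2
Legal, 5


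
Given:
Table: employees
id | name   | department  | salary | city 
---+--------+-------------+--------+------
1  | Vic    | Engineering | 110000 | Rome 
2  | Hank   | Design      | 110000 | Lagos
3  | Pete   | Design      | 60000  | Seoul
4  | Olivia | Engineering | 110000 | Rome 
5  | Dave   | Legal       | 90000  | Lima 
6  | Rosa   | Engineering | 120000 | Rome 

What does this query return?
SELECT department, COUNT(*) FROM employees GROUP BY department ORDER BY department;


Assigning each row to its department group:
  Vic -> Engineering
  Hank -> Design
  Pete -> Design
  Olivia -> Engineering
  Dave -> Legal
  Rosa -> Engineering


3 groups:
Design, 2
Engineering, 3
Legal, 1


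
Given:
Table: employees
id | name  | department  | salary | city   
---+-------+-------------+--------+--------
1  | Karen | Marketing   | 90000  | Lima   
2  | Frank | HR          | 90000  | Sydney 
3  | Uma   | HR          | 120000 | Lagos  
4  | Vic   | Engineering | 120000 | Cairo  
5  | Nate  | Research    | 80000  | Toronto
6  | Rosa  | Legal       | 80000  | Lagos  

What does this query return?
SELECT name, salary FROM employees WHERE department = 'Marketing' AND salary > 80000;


Filtering: department = 'Marketing' AND salary > 80000
Matching: 1 rows

1 rows:
Karen, 90000


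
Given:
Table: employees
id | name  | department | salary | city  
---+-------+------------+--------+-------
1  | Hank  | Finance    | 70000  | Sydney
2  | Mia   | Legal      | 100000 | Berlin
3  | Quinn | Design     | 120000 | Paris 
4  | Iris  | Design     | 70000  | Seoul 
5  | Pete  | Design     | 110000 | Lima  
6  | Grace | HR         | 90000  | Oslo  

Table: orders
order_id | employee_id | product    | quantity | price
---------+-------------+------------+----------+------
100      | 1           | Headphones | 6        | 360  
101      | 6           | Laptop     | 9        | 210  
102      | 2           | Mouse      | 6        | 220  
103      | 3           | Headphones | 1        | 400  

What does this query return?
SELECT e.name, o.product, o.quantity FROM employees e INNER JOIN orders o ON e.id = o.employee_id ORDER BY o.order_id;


Joining employees.id = orders.employee_id:
  employee Hank (id=1) -> order Headphones
  employee Grace (id=6) -> order Laptop
  employee Mia (id=2) -> order Mouse
  employee Quinn (id=3) -> order Headphones


4 rows:
Hank, Headphones, 6
Grace, Laptop, 9
Mia, Mouse, 6
Quinn, Headphones, 1


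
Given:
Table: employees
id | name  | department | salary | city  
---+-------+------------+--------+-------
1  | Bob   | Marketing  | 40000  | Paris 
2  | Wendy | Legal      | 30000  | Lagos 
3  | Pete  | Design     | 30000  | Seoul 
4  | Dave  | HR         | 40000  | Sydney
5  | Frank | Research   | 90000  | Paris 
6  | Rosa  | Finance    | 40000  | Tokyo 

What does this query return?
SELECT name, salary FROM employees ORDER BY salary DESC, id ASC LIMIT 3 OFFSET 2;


Sort by salary DESC (id ASC tiebreak), then skip 2 and take 3
Rows 3 through 5

3 rows:
Dave, 40000
Rosa, 40000
Wendy, 30000


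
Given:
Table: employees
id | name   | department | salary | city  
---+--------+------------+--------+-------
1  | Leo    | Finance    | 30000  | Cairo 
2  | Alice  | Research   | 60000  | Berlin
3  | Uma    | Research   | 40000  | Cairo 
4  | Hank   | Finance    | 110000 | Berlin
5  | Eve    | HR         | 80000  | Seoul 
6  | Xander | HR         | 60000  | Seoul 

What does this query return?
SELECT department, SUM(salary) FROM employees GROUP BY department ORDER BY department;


Summing salary within each department:
  Finance: 30000 + 110000 = 140000
  HR: 80000 + 60000 = 140000
  Research: 60000 + 40000 = 100000


3 groups:
Finance, 140000
HR, 140000
Research, 100000


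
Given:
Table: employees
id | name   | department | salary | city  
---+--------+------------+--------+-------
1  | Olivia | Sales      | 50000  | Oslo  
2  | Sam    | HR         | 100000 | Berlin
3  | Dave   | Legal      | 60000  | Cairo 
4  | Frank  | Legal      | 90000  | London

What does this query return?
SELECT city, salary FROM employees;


Projecting columns: city, salary

4 rows:
Oslo, 50000
Berlin, 100000
Cairo, 60000
London, 90000


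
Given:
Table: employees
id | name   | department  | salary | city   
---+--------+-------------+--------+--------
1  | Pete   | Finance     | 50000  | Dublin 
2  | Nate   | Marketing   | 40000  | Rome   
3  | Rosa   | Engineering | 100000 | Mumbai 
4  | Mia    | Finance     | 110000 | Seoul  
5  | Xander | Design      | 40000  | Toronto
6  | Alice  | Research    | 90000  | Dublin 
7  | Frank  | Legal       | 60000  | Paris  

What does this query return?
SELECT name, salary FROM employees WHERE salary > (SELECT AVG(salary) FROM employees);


Subquery: AVG(salary) = 70000.0
Filtering: salary > 70000.0
  Rosa (100000) -> MATCH
  Mia (110000) -> MATCH
  Alice (90000) -> MATCH


3 rows:
Rosa, 100000
Mia, 110000
Alice, 90000


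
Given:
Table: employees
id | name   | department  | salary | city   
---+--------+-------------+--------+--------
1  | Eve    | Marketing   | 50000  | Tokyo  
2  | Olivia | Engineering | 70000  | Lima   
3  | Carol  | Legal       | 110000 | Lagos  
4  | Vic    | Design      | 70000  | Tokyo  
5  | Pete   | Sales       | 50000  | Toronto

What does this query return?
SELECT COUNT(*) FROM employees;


COUNT(*) counts all rows

5


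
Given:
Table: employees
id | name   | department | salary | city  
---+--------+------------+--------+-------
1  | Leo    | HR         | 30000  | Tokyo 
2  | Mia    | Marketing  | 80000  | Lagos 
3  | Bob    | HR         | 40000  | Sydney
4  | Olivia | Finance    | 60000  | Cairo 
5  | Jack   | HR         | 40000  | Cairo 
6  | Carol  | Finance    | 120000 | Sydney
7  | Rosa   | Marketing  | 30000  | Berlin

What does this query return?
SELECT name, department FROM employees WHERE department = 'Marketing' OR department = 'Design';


Filtering: department = 'Marketing' OR 'Design'
Matching: 2 rows

2 rows:
Mia, Marketing
Rosa, Marketing


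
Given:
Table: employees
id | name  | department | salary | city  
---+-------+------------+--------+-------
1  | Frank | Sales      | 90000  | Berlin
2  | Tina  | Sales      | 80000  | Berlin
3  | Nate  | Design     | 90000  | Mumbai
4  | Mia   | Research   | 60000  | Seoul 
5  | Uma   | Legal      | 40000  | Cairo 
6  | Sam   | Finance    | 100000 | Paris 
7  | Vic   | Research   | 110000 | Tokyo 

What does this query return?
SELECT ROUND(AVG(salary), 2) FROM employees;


SUM(salary) = 570000
COUNT = 7
ROUND(AVG, 2) = ROUND(570000 / 7, 2) = 81428.57

81428.57


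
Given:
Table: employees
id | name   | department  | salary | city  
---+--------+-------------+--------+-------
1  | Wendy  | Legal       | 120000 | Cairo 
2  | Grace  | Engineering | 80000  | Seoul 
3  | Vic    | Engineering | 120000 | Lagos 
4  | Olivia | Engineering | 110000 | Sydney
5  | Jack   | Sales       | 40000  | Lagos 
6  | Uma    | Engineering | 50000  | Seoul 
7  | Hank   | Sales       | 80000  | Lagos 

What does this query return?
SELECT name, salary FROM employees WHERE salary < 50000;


Filtering: salary < 50000
Matching: 1 rows

1 rows:
Jack, 40000


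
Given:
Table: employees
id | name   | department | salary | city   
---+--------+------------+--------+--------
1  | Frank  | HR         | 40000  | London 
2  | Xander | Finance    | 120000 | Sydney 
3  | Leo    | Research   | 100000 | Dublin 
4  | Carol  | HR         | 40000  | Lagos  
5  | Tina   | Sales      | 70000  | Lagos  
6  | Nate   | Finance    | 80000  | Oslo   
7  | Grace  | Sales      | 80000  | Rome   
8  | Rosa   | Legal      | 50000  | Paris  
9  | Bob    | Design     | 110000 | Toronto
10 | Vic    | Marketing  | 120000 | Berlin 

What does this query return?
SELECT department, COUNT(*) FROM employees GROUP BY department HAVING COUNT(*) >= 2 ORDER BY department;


Groups with count >= 2:
  Finance: 2 -> PASS
  HR: 2 -> PASS
  Sales: 2 -> PASS
  Design: 1 -> filtered out
  Legal: 1 -> filtered out
  Marketing: 1 -> filtered out
  Research: 1 -> filtered out


3 groups:
Finance, 2
HR, 2
Sales, 2


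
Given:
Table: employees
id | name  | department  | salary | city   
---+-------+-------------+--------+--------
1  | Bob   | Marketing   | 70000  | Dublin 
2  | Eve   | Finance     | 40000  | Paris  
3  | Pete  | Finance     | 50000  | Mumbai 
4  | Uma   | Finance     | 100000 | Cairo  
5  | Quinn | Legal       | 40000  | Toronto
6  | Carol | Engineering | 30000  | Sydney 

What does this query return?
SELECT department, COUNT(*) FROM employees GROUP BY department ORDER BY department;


Assigning each row to its department group:
  Bob -> Marketing
  Eve -> Finance
  Pete -> Finance
  Uma -> Finance
  Quinn -> Legal
  Carol -> Engineering


4 groups:
Engineering, 1
Finance, 3
Legal, 1
Marketing, 1


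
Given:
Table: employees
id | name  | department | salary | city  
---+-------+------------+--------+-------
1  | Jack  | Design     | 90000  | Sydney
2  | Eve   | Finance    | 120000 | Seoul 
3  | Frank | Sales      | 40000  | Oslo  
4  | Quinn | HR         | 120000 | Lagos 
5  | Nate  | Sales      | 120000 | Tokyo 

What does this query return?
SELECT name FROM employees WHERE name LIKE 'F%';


LIKE 'F%' matches names starting with 'F'
Matching: 1

1 rows:
Frank


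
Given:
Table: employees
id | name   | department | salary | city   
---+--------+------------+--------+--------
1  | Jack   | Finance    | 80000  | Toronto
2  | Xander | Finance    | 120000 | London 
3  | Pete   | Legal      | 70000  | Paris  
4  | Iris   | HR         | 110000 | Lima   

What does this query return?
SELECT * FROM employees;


SELECT * returns all 4 rows with all columns

4 rows:
1, Jack, Finance, 80000, Toronto
2, Xander, Finance, 120000, London
3, Pete, Legal, 70000, Paris
4, Iris, HR, 110000, Lima


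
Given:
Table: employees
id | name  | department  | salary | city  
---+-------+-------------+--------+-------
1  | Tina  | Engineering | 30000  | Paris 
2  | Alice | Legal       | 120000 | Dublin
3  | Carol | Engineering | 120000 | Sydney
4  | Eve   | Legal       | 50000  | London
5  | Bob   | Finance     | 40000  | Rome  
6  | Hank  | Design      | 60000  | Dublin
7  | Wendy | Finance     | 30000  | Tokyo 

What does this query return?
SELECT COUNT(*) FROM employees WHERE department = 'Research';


Counting rows where department = 'Research'


0


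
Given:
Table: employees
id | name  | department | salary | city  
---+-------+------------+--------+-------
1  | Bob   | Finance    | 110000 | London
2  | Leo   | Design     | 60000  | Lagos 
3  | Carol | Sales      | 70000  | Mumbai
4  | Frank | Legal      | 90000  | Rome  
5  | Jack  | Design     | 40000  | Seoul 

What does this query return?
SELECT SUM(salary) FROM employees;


SUM(salary) = 110000 + 60000 + 70000 + 90000 + 40000 = 370000

370000


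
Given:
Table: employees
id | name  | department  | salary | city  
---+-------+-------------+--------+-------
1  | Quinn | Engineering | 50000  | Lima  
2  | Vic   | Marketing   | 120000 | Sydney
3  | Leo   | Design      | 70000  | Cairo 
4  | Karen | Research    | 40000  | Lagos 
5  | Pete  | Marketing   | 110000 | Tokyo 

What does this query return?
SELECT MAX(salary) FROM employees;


Salaries: 50000, 120000, 70000, 40000, 110000
MAX = 120000

120000


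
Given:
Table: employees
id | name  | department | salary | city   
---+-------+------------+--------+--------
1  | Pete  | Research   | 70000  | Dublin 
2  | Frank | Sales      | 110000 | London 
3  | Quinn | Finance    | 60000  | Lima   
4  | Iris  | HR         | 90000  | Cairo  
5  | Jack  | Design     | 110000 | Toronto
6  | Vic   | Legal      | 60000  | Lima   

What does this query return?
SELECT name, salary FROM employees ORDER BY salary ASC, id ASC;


Sorting by salary ASC, then id ASC for ties

6 rows:
Quinn, 60000
Vic, 60000
Pete, 70000
Iris, 90000
Frank, 110000
Jack, 110000


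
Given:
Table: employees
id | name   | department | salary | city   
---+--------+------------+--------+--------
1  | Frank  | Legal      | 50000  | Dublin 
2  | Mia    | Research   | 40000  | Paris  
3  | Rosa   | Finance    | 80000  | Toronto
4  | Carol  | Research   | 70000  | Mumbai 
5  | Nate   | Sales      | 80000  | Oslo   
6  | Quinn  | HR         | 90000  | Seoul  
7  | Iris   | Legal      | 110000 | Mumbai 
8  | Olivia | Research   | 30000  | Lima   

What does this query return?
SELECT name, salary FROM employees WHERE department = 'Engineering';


Filtering: department = 'Engineering'
Matching rows: 0

Empty result set (0 rows)


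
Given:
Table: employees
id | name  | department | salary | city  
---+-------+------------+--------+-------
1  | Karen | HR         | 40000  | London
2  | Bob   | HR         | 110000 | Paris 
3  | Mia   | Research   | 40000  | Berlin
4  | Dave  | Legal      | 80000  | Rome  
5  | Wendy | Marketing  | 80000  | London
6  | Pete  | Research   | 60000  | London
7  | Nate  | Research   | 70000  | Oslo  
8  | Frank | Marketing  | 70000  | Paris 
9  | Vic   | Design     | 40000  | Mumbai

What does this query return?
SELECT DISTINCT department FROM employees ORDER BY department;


All 'department' values (row order): HR, HR, Research, Legal, Marketing, Research, Research, Marketing, Design
Removing duplicates leaves 5 unique value(s).

5 values:
Design
HR
Legal
Marketing
Research


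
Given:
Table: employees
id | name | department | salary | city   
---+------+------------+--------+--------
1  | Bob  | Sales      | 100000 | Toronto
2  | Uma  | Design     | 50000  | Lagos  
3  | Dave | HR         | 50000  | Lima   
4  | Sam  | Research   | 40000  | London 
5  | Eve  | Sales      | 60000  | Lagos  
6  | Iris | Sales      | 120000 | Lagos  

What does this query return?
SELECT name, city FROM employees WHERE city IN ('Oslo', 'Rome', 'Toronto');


Filtering: city IN ('Oslo', 'Rome', 'Toronto')
Matching: 1 rows

1 rows:
Bob, Toronto


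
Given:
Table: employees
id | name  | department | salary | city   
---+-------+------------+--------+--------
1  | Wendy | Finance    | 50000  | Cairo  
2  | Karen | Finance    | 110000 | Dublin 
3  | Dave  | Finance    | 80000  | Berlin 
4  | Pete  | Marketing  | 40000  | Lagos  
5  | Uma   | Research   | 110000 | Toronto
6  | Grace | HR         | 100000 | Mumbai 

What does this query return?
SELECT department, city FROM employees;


Projecting columns: department, city

6 rows:
Finance, Cairo
Finance, Dublin
Finance, Berlin
Marketing, Lagos
Research, Toronto
HR, Mumbai


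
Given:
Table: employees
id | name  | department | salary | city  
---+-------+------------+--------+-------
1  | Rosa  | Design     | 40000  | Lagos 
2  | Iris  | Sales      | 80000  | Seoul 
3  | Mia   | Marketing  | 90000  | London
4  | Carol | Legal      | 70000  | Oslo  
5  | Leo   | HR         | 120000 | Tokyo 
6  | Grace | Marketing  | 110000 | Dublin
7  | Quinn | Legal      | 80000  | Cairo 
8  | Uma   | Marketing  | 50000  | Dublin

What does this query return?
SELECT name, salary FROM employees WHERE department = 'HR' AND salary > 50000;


Filtering: department = 'HR' AND salary > 50000
Matching: 1 rows

1 rows:
Leo, 120000


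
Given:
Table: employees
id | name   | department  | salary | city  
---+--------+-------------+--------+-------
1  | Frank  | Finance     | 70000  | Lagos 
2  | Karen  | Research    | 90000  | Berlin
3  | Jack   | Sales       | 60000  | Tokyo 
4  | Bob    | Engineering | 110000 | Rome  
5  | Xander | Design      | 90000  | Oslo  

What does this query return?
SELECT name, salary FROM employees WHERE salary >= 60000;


Filtering: salary >= 60000
Matching: 5 rows

5 rows:
Frank, 70000
Karen, 90000
Jack, 60000
Bob, 110000
Xander, 90000


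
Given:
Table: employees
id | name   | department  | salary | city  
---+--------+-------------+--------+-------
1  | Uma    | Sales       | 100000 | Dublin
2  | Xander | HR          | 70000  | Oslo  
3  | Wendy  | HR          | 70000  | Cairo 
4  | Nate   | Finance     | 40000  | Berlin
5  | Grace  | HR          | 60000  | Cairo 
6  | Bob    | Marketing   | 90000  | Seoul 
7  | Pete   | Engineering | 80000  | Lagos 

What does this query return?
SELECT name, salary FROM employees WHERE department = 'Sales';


Filtering: department = 'Sales'
Matching rows: 1

1 rows:
Uma, 100000


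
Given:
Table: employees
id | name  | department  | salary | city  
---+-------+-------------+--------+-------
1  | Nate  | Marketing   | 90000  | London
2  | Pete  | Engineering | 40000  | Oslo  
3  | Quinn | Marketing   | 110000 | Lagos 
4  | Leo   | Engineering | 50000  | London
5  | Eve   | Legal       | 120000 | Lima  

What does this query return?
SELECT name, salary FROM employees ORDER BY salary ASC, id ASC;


Sorting by salary ASC, then id ASC for ties

5 rows:
Pete, 40000
Leo, 50000
Nate, 90000
Quinn, 110000
Eve, 120000


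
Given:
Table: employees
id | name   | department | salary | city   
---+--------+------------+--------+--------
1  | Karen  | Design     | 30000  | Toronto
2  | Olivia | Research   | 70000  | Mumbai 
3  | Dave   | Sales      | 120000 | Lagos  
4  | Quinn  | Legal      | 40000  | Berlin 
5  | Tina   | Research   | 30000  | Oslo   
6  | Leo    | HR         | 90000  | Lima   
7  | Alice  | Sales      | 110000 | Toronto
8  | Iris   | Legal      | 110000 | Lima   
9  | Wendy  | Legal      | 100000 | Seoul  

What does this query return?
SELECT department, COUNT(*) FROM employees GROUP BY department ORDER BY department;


Assigning each row to its department group:
  Karen -> Design
  Olivia -> Research
  Dave -> Sales
  Quinn -> Legal
  Tina -> Research
  Leo -> HR
  Alice -> Sales
  Iris -> Legal
  Wendy -> Legal


5 groups:
Design, 1
HR, 1
Legal, 3
Research, 2
Sales, 2


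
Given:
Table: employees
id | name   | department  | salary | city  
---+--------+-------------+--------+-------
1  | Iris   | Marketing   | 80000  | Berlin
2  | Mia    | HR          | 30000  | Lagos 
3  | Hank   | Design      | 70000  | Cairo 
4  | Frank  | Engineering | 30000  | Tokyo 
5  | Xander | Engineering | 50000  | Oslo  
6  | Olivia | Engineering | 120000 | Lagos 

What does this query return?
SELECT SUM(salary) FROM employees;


SUM(salary) = 80000 + 30000 + 70000 + 30000 + 50000 + 120000 = 380000

380000


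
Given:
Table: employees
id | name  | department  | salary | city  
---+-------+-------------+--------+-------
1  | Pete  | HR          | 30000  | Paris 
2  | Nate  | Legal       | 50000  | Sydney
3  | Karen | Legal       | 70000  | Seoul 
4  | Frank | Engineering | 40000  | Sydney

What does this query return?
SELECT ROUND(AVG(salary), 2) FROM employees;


SUM(salary) = 190000
COUNT = 4
ROUND(AVG, 2) = ROUND(190000 / 4, 2) = 47500.0

47500.0


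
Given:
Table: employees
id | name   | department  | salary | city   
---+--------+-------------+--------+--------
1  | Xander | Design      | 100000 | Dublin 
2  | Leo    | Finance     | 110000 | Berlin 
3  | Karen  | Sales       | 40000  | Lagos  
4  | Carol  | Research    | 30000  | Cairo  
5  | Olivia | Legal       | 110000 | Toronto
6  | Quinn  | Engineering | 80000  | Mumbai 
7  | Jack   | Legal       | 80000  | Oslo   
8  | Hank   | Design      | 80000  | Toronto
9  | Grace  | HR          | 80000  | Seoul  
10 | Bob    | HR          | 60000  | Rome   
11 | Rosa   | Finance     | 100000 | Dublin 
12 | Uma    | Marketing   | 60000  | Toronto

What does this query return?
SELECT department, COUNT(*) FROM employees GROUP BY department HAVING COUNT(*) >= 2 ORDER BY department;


Groups with count >= 2:
  Design: 2 -> PASS
  Finance: 2 -> PASS
  HR: 2 -> PASS
  Legal: 2 -> PASS
  Engineering: 1 -> filtered out
  Marketing: 1 -> filtered out
  Research: 1 -> filtered out
  Sales: 1 -> filtered out


4 groups:
Design, 2
Finance, 2
HR, 2
Legal, 2


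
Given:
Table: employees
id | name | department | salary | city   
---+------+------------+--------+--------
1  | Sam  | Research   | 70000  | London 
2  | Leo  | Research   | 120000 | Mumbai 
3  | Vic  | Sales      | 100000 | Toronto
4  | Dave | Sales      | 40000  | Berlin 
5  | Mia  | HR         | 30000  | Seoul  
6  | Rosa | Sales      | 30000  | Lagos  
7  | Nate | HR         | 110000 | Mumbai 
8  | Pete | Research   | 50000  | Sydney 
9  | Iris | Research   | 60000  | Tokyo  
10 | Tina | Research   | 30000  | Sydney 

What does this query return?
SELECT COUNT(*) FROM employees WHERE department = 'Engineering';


Counting rows where department = 'Engineering'


0


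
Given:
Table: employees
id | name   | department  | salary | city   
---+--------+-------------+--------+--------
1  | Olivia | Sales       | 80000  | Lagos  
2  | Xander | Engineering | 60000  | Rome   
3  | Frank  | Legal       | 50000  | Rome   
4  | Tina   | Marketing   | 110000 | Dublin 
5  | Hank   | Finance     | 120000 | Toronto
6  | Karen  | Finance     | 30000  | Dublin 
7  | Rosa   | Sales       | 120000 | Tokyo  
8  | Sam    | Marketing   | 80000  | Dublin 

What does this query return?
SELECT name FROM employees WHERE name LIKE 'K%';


LIKE 'K%' matches names starting with 'K'
Matching: 1

1 rows:
Karen


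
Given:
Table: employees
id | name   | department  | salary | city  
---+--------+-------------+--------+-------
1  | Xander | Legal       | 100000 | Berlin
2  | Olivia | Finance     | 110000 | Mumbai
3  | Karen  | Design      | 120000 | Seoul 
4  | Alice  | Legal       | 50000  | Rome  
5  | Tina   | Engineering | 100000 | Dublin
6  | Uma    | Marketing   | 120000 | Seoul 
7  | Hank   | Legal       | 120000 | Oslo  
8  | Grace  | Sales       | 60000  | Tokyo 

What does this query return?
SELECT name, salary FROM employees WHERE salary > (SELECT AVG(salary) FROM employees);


Subquery: AVG(salary) = 97500.0
Filtering: salary > 97500.0
  Xander (100000) -> MATCH
  Olivia (110000) -> MATCH
  Karen (120000) -> MATCH
  Tina (100000) -> MATCH
  Uma (120000) -> MATCH
  Hank (120000) -> MATCH


6 rows:
Xander, 100000
Olivia, 110000
Karen, 120000
Tina, 100000
Uma, 120000
Hank, 120000


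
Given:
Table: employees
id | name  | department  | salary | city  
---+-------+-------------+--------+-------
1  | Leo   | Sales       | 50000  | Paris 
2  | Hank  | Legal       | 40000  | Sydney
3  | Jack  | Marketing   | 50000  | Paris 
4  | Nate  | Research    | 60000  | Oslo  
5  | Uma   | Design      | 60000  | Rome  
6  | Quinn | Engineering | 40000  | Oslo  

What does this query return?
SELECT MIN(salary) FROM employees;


Salaries: 50000, 40000, 50000, 60000, 60000, 40000
MIN = 40000

40000


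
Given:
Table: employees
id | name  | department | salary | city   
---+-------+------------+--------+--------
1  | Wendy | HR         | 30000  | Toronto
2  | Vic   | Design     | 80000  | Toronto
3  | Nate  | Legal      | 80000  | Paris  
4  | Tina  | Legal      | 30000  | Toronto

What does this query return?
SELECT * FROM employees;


SELECT * returns all 4 rows with all columns

4 rows:
1, Wendy, HR, 30000, Toronto
2, Vic, Design, 80000, Toronto
3, Nate, Legal, 80000, Paris
4, Tina, Legal, 30000, Toronto


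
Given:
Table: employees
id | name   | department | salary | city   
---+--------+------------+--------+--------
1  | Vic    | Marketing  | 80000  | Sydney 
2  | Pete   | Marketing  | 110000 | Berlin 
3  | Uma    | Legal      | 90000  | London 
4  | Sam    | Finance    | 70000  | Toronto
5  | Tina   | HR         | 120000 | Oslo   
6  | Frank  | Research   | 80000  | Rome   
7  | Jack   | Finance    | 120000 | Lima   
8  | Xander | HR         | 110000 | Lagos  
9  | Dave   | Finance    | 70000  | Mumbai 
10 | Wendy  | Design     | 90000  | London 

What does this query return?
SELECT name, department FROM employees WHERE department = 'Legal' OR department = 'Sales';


Filtering: department = 'Legal' OR 'Sales'
Matching: 1 rows

1 rows:
Uma, Legal


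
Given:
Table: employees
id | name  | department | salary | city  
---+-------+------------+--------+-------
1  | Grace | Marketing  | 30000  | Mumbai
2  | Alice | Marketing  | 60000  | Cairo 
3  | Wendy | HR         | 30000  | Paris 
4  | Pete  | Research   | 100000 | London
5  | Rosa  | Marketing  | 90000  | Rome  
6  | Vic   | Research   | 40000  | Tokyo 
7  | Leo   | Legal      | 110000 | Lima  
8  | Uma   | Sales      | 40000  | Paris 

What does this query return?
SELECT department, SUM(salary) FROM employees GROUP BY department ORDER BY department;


Summing salary within each department:
  HR: 30000 = 30000
  Legal: 110000 = 110000
  Marketing: 30000 + 60000 + 90000 = 180000
  Research: 100000 + 40000 = 140000
  Sales: 40000 = 40000


5 groups:
HR, 30000
Legal, 110000
Marketing, 180000
Research, 140000
Sales, 40000


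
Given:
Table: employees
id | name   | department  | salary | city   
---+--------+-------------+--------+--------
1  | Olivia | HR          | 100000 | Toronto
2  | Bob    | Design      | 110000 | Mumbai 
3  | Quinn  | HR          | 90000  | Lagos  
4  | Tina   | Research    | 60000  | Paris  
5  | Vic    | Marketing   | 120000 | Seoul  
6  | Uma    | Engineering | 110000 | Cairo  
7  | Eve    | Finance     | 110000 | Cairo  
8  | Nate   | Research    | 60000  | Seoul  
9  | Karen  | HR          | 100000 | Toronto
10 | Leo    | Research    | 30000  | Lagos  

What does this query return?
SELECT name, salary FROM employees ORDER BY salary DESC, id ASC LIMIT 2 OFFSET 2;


Sort by salary DESC (id ASC tiebreak), then skip 2 and take 2
Rows 3 through 4

2 rows:
Uma, 110000
Eve, 110000


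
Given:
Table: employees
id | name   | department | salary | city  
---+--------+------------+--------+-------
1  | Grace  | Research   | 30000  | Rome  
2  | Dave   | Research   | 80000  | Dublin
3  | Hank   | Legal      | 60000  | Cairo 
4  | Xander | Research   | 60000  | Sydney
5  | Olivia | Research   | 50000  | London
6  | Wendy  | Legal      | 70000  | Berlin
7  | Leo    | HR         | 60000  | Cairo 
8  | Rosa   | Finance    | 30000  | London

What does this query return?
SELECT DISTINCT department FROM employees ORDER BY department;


All 'department' values (row order): Research, Research, Legal, Research, Research, Legal, HR, Finance
Removing duplicates leaves 4 unique value(s).

4 values:
Finance
HR
Legal
Research
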